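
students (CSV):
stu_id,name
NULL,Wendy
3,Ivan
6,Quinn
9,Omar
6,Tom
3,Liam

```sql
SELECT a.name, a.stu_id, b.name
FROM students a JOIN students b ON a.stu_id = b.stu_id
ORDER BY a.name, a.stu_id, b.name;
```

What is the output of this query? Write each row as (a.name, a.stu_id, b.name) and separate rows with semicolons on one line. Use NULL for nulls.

INNER JOIN keeps only pairs where the ON condition holds.
Matching on a.stu_id = b.stu_id. A NULL in a compared column never satisfies the condition.
- a row (stu_id=NULL): no match → dropped.
- a row (stu_id=3): matches 2 b row(s) → 2 output row(s).
- a row (stu_id=6): matches 2 b row(s) → 2 output row(s).
- a row (stu_id=9): matches 1 b row(s) → 1 output row(s).
- a row (stu_id=6): matches 2 b row(s) → 2 output row(s).
- a row (stu_id=3): matches 2 b row(s) → 2 output row(s).
After projecting and ordering:
a.name | a.stu_id | b.name
Ivan | 3 | Ivan
Ivan | 3 | Liam
Liam | 3 | Ivan
Liam | 3 | Liam
Omar | 9 | Omar
Quinn | 6 | Quinn
Quinn | 6 | Tom
Tom | 6 | Quinn
Tom | 6 | Tom

(Ivan, 3, Ivan); (Ivan, 3, Liam); (Liam, 3, Ivan); (Liam, 3, Liam); (Omar, 9, Omar); (Quinn, 6, Quinn); (Quinn, 6, Tom); (Tom, 6, Quinn); (Tom, 6, Tom)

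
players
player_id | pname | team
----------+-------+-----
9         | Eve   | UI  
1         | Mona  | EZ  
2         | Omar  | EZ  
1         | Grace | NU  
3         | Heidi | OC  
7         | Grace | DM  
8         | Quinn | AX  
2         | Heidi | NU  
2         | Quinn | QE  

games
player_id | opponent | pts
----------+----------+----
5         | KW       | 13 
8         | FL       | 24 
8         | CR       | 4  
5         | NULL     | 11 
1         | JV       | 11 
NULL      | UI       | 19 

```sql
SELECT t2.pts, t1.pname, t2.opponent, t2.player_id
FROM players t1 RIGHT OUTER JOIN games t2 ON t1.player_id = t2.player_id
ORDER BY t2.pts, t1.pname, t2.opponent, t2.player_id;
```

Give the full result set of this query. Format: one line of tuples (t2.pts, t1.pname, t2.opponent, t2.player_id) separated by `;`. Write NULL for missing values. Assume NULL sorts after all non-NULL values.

(4, Quinn, CR, 8); (11, Grace, JV, 1); (11, Mona, JV, 1); (11, NULL, NULL, 5); (13, NULL, KW, 5); (19, NULL, UI, NULL); (24, Quinn, FL, 8)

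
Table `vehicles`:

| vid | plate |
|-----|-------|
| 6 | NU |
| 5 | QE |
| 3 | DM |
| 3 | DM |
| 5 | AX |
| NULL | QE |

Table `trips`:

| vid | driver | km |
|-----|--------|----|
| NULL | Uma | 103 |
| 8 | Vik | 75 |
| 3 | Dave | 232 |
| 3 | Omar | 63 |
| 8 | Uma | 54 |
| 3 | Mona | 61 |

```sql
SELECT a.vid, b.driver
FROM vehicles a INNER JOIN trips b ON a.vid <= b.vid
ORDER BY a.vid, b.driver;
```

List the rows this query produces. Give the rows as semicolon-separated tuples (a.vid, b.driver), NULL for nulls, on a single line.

(3, Dave); (3, Dave); (3, Mona); (3, Mona); (3, Omar); (3, Omar); (3, Uma); (3, Uma); (3, Vik); (3, Vik); (5, Uma); (5, Uma); (5, Vik); (5, Vik); (6, Uma); (6, Vik)

INNER JOIN keeps only pairs where the ON condition holds.
Matching on a.vid <= b.vid. A NULL in a compared column never satisfies the condition.
- a[0] vid=6 → 2 match(es) in b → 2 row(s).
- a[1] vid=5 → 2 match(es) in b → 2 row(s).
- a[2] vid=3 → 5 match(es) in b → 5 row(s).
- a[3] vid=3 → 5 match(es) in b → 5 row(s).
- a[4] vid=5 → 2 match(es) in b → 2 row(s).
- a[5] vid=NULL → no match; dropped.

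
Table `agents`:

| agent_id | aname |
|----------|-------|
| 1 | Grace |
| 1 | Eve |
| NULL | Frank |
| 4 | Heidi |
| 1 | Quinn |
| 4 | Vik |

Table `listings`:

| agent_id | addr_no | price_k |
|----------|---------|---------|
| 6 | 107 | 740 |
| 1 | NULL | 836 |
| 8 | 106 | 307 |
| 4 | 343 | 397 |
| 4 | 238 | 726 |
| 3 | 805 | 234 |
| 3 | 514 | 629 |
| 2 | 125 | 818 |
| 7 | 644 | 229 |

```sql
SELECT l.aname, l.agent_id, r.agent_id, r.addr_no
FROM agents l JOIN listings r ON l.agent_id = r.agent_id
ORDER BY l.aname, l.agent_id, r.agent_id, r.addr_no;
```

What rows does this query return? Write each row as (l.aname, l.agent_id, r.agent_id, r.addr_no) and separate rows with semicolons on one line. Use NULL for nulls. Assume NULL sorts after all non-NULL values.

(Eve, 1, 1, NULL); (Grace, 1, 1, NULL); (Heidi, 4, 4, 238); (Heidi, 4, 4, 343); (Quinn, 1, 1, NULL); (Vik, 4, 4, 238); (Vik, 4, 4, 343)

INNER JOIN keeps only pairs where the ON condition holds.
Matching on l.agent_id = r.agent_id. A NULL in a compared column never satisfies the condition.
Matched pairs: 7.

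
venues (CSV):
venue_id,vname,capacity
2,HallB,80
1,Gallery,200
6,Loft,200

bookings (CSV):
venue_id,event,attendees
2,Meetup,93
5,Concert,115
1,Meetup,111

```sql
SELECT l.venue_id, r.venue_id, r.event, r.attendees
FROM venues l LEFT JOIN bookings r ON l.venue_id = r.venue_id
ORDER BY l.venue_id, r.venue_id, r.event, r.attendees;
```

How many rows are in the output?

3

LEFT JOIN keeps every row from `venues`; unmatched rows get NULL for `bookings`'s columns.
Matching on l.venue_id = r.venue_id.
- venue_id=2: 1 matching r row(s), so 1 row(s) emitted.
- venue_id=1: 1 matching r row(s), so 1 row(s) emitted.
- venue_id=6: no r row matches, row kept with r columns NULL.
Total: 2 matched + 1 padded = 3 rows.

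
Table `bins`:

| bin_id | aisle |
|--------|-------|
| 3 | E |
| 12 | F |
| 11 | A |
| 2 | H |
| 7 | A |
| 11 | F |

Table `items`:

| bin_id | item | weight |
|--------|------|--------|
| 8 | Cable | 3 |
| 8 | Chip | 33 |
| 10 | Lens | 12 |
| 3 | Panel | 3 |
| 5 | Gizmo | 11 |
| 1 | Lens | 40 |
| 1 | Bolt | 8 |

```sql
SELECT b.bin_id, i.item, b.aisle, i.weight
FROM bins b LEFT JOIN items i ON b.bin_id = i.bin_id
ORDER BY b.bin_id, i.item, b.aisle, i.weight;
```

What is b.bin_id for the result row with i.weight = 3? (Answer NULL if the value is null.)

LEFT JOIN keeps every row from `bins`; unmatched rows get NULL for `items`'s columns.
Matching on b.bin_id = i.bin_id.
- bin_id=3: 1 matching i row(s), so 1 row(s) emitted.
- bin_id=12: no i row matches, row kept with i columns NULL.
- bin_id=11: no i row matches, row kept with i columns NULL.
- bin_id=2: no i row matches, row kept with i columns NULL.
- bin_id=7: no i row matches, row kept with i columns NULL.
- bin_id=11: no i row matches, row kept with i columns NULL.

3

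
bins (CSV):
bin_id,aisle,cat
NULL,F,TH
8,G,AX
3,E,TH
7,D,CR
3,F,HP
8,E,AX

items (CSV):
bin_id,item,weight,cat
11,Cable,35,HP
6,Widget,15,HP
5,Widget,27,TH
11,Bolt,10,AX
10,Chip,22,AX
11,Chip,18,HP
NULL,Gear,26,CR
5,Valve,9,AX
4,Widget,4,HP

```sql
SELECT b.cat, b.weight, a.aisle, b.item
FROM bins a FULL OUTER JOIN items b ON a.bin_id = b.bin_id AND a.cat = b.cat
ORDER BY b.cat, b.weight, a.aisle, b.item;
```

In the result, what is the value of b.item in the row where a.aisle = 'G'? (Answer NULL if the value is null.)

FULL OUTER JOIN keeps every row from both sides; unmatched rows get NULL for the other side's columns.
Matching on a.bin_id = b.bin_id AND a.cat = b.cat. A NULL in a compared column never satisfies the condition.
- a[0] bin_id=NULL, cat=TH → no match; kept with NULLs on the b side.
- a[1] bin_id=8, cat=AX → no match; kept with NULLs on the b side.
- a[2] bin_id=3, cat=TH → no match; kept with NULLs on the b side.
- a[3] bin_id=7, cat=CR → no match; kept with NULLs on the b side.
- a[4] bin_id=3, cat=HP → no match; kept with NULLs on the b side.
- a[5] bin_id=8, cat=AX → no match; kept with NULLs on the b side.
- plus 9 unmatched b row(s), each kept with NULL a columns.

NULL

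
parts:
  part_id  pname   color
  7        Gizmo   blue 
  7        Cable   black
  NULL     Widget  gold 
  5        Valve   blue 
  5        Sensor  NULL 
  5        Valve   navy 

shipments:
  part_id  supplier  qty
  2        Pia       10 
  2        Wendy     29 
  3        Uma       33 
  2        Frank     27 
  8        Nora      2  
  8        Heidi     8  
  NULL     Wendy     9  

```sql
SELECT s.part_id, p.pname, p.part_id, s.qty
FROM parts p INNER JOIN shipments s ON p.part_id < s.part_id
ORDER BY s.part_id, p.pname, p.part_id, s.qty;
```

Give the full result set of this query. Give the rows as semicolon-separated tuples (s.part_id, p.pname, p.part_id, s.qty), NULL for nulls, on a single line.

(8, Cable, 7, 2); (8, Cable, 7, 8); (8, Gizmo, 7, 2); (8, Gizmo, 7, 8); (8, Sensor, 5, 2); (8, Sensor, 5, 8); (8, Valve, 5, 2); (8, Valve, 5, 2); (8, Valve, 5, 8); (8, Valve, 5, 8)

INNER JOIN keeps only pairs where the ON condition holds.
Matching on p.part_id < s.part_id. A NULL in a compared column never satisfies the condition.
Matched pairs: 10.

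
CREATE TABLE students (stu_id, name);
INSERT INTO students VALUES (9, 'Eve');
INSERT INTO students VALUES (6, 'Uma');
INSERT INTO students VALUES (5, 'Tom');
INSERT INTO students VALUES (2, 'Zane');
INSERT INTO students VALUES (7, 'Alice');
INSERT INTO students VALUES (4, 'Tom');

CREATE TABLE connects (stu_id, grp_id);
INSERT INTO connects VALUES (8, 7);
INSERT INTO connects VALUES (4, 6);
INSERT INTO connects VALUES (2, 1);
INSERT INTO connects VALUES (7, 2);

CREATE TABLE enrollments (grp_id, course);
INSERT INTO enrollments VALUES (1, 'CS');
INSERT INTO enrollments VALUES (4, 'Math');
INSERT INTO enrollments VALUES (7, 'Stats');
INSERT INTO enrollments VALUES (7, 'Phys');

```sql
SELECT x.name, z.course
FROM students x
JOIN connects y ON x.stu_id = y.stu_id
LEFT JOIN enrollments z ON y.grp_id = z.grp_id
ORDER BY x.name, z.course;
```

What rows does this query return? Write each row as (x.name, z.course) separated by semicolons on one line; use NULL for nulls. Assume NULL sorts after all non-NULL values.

Evaluate left to right. First `students x INNER JOIN connects y` on stu_id: 3 row(s).
Then LEFT JOIN `enrollments z` on grp_id: each of those 3 rows is kept; rows whose y.grp_id has no match in z get NULL for z's columns.

(Alice, NULL); (Tom, NULL); (Zane, CS)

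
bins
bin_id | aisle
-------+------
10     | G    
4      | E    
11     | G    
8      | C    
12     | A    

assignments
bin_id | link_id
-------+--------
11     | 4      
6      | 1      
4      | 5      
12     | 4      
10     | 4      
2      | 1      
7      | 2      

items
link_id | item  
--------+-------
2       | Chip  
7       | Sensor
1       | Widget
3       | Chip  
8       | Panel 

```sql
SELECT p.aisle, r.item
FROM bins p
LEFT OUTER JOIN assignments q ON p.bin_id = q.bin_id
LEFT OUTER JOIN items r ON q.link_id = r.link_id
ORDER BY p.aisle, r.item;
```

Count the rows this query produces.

Evaluate left to right. First `bins p LEFT JOIN assignments q` on bin_id: 5 row(s).
Then LEFT JOIN `items r` on link_id: each of those 5 rows is kept; rows whose q.link_id has no match in r get NULL for r's columns.
Result: 5 row(s).

5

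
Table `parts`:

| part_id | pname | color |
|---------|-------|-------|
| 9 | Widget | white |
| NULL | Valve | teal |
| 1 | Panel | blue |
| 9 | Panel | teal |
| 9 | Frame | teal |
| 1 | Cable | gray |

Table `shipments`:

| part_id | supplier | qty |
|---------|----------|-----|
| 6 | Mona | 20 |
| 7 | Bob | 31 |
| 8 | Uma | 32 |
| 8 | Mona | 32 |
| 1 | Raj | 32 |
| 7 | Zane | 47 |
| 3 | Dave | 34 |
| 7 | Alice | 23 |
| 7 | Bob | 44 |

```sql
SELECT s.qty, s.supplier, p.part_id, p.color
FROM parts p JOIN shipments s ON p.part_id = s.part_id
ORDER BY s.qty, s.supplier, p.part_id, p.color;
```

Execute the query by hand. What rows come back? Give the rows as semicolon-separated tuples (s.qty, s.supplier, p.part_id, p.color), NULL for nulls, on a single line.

INNER JOIN keeps only pairs where the ON condition holds.
Matching on p.part_id = s.part_id. A NULL in a compared column never satisfies the condition.
- p (part_id=9) has no partner → excluded.
- p (part_id=NULL) has no partner → excluded.
- p (part_id=1) pairs with 1 row(s) of s.
- p (part_id=9) has no partner → excluded.
- p (part_id=9) has no partner → excluded.
- p (part_id=1) pairs with 1 row(s) of s.
After projecting and ordering:
s.qty | s.supplier | p.part_id | p.color
32 | Raj | 1 | blue
32 | Raj | 1 | gray

(32, Raj, 1, blue); (32, Raj, 1, gray)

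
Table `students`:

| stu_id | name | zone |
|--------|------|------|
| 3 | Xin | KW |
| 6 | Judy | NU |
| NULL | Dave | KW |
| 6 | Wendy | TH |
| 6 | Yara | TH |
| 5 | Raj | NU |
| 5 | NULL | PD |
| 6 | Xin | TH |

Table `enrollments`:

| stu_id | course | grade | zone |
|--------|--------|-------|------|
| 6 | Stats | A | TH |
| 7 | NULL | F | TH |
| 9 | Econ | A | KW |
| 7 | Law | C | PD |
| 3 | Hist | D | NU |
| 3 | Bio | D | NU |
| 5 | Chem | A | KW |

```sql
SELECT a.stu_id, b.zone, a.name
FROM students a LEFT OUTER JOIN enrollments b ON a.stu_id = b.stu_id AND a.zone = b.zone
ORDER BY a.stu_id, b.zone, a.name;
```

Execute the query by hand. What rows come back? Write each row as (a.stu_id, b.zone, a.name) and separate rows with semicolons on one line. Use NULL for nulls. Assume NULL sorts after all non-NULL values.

LEFT JOIN keeps every row from `students`; unmatched rows get NULL for `enrollments`'s columns.
Matching on a.stu_id = b.stu_id AND a.zone = b.zone. A NULL in a compared column never satisfies the condition.
Matched pairs: 3; unmatched a rows kept: 5.

(3, NULL, Xin); (5, NULL, Raj); (5, NULL, NULL); (6, TH, Wendy); (6, TH, Xin); (6, TH, Yara); (6, NULL, Judy); (NULL, NULL, Dave)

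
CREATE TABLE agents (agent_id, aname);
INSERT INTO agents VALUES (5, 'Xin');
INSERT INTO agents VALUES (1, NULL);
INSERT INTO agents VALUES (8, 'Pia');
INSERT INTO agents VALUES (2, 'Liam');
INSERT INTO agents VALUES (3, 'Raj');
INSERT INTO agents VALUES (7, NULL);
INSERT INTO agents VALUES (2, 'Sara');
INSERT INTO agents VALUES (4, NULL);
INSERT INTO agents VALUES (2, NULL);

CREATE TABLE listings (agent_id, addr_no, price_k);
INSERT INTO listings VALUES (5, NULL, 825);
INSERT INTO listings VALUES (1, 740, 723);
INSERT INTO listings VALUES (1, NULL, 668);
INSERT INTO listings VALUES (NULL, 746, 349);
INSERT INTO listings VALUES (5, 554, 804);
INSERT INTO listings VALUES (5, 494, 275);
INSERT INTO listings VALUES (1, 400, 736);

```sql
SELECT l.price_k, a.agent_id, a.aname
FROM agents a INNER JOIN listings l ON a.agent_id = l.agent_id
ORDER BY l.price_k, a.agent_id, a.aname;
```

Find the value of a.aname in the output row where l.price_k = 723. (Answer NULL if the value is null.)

NULL

INNER JOIN keeps only pairs where the ON condition holds.
Matching on a.agent_id = l.agent_id. A NULL in a compared column never satisfies the condition.
- a row (agent_id=5): matches 3 l row(s) → 3 output row(s).
- a row (agent_id=1): matches 3 l row(s) → 3 output row(s).
- a row (agent_id=8): no match → dropped.
- a row (agent_id=2): no match → dropped.
- a row (agent_id=3): no match → dropped.
- a row (agent_id=7): no match → dropped.
- a row (agent_id=2): no match → dropped.
- a row (agent_id=4): no match → dropped.
- a row (agent_id=2): no match → dropped.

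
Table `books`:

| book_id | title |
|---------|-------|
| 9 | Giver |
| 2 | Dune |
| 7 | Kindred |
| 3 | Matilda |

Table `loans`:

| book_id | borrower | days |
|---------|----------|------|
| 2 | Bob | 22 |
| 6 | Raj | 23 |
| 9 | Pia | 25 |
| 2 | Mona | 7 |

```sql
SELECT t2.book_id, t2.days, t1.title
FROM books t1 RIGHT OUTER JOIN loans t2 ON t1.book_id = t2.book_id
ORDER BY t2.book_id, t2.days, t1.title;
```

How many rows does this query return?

RIGHT JOIN keeps every row from `loans`; unmatched rows get NULL for `books`'s columns.
Matching on t1.book_id = t2.book_id.
Matched pairs: 3; unmatched t2 rows kept: 1.
Total: 3 matched + 1 padded = 4 rows.

4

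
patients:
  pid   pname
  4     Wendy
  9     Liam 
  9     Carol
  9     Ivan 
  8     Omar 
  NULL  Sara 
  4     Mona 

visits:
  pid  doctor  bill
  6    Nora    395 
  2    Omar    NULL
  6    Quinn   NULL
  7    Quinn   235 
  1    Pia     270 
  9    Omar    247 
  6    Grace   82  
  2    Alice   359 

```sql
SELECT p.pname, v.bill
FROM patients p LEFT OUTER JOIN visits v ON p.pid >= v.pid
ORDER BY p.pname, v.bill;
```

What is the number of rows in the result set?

38

LEFT JOIN keeps every row from `patients`; unmatched rows get NULL for `visits`'s columns.
Matching on p.pid >= v.pid. A NULL in a compared column never satisfies the condition.
- pid=4: 3 matching v row(s), so 3 row(s) emitted.
- pid=9: 8 matching v row(s), so 8 row(s) emitted.
- pid=9: 8 matching v row(s), so 8 row(s) emitted.
- pid=9: 8 matching v row(s), so 8 row(s) emitted.
- pid=8: 7 matching v row(s), so 7 row(s) emitted.
- pid=NULL: no v row matches, row kept with v columns NULL.
- pid=4: 3 matching v row(s), so 3 row(s) emitted.
Total: 37 matched + 1 padded = 38 rows.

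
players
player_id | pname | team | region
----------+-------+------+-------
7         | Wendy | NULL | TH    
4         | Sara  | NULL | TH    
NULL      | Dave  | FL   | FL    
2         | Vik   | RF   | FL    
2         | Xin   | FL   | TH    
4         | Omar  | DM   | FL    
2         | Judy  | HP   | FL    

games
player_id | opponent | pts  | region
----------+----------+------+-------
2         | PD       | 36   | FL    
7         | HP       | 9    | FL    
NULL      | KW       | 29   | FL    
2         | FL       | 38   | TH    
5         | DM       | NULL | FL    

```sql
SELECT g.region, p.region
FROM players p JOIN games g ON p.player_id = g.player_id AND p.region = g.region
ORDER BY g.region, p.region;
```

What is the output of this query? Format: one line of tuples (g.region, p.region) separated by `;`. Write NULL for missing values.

(FL, FL); (FL, FL); (TH, TH)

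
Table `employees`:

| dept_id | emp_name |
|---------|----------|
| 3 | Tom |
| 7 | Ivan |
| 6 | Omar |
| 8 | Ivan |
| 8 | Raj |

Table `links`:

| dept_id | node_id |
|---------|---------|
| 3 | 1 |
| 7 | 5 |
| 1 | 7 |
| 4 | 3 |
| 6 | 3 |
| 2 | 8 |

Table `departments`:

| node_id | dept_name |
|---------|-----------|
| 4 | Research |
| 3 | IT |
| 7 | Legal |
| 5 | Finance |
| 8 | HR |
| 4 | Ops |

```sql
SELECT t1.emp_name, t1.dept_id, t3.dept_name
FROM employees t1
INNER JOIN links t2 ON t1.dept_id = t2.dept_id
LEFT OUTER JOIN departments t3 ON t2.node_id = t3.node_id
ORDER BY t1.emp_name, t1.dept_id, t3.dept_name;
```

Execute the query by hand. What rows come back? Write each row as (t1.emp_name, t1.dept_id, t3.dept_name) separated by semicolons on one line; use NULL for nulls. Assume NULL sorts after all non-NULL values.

Step 1 — t1 INNER JOIN t2 on dept_id → 3 row(s).
Then LEFT JOIN `departments t3` on node_id: each of those 3 rows is kept; rows whose t2.node_id has no match in t3 get NULL for t3's columns.

(Ivan, 7, Finance); (Omar, 6, IT); (Tom, 3, NULL)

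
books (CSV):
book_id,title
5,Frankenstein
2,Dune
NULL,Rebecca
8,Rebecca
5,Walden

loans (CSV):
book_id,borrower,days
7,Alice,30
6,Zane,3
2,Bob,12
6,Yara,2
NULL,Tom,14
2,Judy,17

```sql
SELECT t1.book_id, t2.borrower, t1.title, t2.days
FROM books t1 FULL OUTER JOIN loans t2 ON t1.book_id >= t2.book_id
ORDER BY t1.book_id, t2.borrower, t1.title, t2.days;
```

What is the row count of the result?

FULL OUTER JOIN keeps every row from both sides; unmatched rows get NULL for the other side's columns.
Matching on t1.book_id >= t2.book_id. A NULL in a compared column never satisfies the condition.
- t1 row (book_id=5): matches 2 t2 row(s) → 2 output row(s).
- t1 row (book_id=2): matches 2 t2 row(s) → 2 output row(s).
- t1 row (book_id=NULL): no match → kept, t2 columns NULL.
- t1 row (book_id=8): matches 5 t2 row(s) → 5 output row(s).
- t1 row (book_id=5): matches 2 t2 row(s) → 2 output row(s).
- 1 row(s) from t2 found no t1 partner → padded with NULL.
Total: 11 matched + 2 padded = 13 rows.

13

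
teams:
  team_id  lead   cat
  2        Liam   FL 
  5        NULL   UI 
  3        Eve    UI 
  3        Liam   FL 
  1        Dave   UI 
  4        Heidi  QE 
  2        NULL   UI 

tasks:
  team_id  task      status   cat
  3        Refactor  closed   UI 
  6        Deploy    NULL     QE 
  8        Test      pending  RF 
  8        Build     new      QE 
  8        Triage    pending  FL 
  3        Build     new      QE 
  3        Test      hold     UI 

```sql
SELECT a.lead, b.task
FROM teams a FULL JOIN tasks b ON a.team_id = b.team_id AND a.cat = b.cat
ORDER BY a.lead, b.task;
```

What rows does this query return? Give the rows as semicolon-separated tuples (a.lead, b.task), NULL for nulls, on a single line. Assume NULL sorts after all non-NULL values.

FULL OUTER JOIN keeps every row from both sides; unmatched rows get NULL for the other side's columns.
Matching on a.team_id = b.team_id AND a.cat = b.cat.
Matched pairs: 2; unmatched a rows kept: 6; unmatched b rows kept: 5.

(Dave, NULL); (Eve, Refactor); (Eve, Test); (Heidi, NULL); (Liam, NULL); (Liam, NULL); (NULL, Build); (NULL, Build); (NULL, Deploy); (NULL, Test); (NULL, Triage); (NULL, NULL); (NULL, NULL)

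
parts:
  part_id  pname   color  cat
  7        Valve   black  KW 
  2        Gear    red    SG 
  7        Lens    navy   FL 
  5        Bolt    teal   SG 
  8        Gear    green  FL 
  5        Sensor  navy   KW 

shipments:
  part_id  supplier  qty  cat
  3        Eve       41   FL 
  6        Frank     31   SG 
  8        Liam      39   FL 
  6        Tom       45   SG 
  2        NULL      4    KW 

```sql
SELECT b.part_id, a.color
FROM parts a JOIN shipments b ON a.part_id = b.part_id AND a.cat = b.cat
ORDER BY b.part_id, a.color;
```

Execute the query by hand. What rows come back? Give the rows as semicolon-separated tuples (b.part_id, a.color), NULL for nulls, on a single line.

INNER JOIN keeps only pairs where the ON condition holds.
Matching on a.part_id = b.part_id AND a.cat = b.cat.
- a[0] part_id=7, cat=KW → no match; dropped.
- a[1] part_id=2, cat=SG → no match; dropped.
- a[2] part_id=7, cat=FL → no match; dropped.
- a[3] part_id=5, cat=SG → no match; dropped.
- a[4] part_id=8, cat=FL → 1 match(es) in b → 1 row(s).
- a[5] part_id=5, cat=KW → no match; dropped.
After projecting and ordering:
b.part_id | a.color
8 | green

(8, green)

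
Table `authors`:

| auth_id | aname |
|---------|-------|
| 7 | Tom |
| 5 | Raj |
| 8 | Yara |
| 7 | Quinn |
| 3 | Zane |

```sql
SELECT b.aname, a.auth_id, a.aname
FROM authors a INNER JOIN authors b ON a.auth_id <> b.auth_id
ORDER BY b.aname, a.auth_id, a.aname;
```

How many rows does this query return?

INNER JOIN keeps only pairs where the ON condition holds.
Matching on a.auth_id <> b.auth_id.
Matched pairs: 18.
Total: 18 rows.

18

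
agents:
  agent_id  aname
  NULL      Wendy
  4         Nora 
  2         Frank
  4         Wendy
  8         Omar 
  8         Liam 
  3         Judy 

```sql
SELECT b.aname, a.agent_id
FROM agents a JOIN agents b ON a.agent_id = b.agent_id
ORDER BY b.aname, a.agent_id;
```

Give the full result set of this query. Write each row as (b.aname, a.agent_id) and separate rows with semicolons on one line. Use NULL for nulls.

(Frank, 2); (Judy, 3); (Liam, 8); (Liam, 8); (Nora, 4); (Nora, 4); (Omar, 8); (Omar, 8); (Wendy, 4); (Wendy, 4)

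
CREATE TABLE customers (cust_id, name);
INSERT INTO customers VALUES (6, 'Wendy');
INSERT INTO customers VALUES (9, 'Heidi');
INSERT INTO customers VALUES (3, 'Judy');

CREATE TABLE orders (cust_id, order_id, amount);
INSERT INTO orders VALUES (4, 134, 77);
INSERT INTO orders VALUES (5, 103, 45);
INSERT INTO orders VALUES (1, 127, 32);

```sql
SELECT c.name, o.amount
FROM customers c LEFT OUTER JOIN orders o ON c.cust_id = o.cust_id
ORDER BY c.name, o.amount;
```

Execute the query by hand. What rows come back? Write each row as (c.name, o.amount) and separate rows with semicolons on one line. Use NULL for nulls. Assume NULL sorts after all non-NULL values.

(Heidi, NULL); (Judy, NULL); (Wendy, NULL)

LEFT JOIN keeps every row from `customers`; unmatched rows get NULL for `orders`'s columns.
Matching on c.cust_id = o.cust_id.
Matched pairs: 0; unmatched c rows kept: 3.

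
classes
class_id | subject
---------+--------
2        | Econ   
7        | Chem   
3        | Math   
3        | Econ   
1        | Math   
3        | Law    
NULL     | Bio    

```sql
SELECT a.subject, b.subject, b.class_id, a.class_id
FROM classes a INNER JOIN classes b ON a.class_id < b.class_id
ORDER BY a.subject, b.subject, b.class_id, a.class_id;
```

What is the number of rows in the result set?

INNER JOIN keeps only pairs where the ON condition holds.
Matching on a.class_id < b.class_id. A NULL in a compared column never satisfies the condition.
- a row (class_id=2): matches 4 b row(s) → 4 output row(s).
- a row (class_id=7): no match → dropped.
- a row (class_id=3): matches 1 b row(s) → 1 output row(s).
- a row (class_id=3): matches 1 b row(s) → 1 output row(s).
- a row (class_id=1): matches 5 b row(s) → 5 output row(s).
- a row (class_id=3): matches 1 b row(s) → 1 output row(s).
- a row (class_id=NULL): no match → dropped.
Total: 12 rows.

12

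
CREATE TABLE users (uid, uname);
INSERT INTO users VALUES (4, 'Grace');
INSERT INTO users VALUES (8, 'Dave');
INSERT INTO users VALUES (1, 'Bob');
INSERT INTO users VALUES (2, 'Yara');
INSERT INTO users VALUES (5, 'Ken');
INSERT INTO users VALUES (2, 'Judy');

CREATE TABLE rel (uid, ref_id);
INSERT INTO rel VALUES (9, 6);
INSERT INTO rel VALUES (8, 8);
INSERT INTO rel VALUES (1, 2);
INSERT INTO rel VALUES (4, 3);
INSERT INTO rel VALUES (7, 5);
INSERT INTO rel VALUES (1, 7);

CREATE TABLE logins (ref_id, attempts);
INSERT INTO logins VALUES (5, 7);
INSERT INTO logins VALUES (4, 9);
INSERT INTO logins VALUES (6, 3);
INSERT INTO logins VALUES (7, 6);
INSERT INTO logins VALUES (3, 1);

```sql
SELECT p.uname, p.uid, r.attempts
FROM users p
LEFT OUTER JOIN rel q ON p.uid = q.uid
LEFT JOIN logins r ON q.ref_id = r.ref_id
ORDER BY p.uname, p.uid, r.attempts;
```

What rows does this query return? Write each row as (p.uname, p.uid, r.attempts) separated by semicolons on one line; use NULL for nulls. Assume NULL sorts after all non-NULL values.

(Bob, 1, 6); (Bob, 1, NULL); (Dave, 8, NULL); (Grace, 4, 1); (Judy, 2, NULL); (Ken, 5, NULL); (Yara, 2, NULL)

Joins associate left-to-right: users LEFT JOIN rel on uid gives 7 intermediate row(s).
Then LEFT JOIN `logins r` on ref_id: each of those 7 rows is kept; rows whose q.ref_id has no match in r get NULL for r's columns.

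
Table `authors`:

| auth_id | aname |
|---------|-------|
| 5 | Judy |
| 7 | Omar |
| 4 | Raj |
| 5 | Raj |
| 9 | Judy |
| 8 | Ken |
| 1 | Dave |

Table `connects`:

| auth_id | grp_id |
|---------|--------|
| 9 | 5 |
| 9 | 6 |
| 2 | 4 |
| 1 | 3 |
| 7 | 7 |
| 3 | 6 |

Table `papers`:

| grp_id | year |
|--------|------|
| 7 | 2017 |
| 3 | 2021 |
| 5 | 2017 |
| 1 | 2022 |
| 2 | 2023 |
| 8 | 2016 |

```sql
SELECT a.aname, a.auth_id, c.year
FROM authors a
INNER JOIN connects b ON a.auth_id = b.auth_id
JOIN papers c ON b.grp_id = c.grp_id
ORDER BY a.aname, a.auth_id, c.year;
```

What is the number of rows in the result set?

Joins associate left-to-right: authors INNER JOIN connects on auth_id gives 4 intermediate row(s).
Then INNER JOIN `papers c` on grp_id: keep only rows whose b.grp_id appears in c.
Result: 3 row(s).

3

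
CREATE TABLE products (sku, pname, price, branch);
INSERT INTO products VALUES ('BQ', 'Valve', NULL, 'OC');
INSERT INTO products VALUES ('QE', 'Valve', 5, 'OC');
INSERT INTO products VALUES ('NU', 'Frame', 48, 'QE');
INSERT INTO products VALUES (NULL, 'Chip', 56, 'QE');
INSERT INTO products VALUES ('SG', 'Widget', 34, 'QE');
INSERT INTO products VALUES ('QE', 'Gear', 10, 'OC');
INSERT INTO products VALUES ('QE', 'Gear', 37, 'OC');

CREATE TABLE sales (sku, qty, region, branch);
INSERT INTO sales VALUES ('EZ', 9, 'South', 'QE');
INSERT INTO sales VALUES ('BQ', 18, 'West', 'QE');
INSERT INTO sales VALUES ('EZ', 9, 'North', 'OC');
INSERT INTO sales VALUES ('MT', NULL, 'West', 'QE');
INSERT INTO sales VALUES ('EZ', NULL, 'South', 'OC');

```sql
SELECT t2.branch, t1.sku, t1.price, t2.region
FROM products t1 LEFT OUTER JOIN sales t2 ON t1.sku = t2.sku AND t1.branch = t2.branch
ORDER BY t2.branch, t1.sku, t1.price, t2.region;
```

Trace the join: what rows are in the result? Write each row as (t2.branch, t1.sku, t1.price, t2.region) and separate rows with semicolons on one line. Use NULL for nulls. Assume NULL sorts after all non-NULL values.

(NULL, BQ, NULL, NULL); (NULL, NU, 48, NULL); (NULL, QE, 5, NULL); (NULL, QE, 10, NULL); (NULL, QE, 37, NULL); (NULL, SG, 34, NULL); (NULL, NULL, 56, NULL)

LEFT JOIN keeps every row from `products`; unmatched rows get NULL for `sales`'s columns.
Matching on t1.sku = t2.sku AND t1.branch = t2.branch. A NULL in a compared column never satisfies the condition.
- t1[0] sku=BQ, branch=OC → no match; kept with NULLs on the t2 side.
- t1[1] sku=QE, branch=OC → no match; kept with NULLs on the t2 side.
- t1[2] sku=NU, branch=QE → no match; kept with NULLs on the t2 side.
- t1[3] sku=NULL, branch=QE → no match; kept with NULLs on the t2 side.
- t1[4] sku=SG, branch=QE → no match; kept with NULLs on the t2 side.
- t1[5] sku=QE, branch=OC → no match; kept with NULLs on the t2 side.
- t1[6] sku=QE, branch=OC → no match; kept with NULLs on the t2 side.
After projecting and ordering:
t2.branch | t1.sku | t1.price | t2.region
NULL | BQ | NULL | NULL
NULL | NU | 48 | NULL
NULL | QE | 5 | NULL
NULL | QE | 10 | NULL
NULL | QE | 37 | NULL
NULL | SG | 34 | NULL
NULL | NULL | 56 | NULL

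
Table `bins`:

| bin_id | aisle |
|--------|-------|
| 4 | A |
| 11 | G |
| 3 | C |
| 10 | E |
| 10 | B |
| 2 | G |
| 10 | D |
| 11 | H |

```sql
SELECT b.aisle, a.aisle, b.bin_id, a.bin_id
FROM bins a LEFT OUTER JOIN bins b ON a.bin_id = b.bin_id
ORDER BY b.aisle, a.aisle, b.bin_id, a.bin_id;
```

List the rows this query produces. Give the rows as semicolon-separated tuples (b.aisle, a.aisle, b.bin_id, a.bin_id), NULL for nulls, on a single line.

(A, A, 4, 4); (B, B, 10, 10); (B, D, 10, 10); (B, E, 10, 10); (C, C, 3, 3); (D, B, 10, 10); (D, D, 10, 10); (D, E, 10, 10); (E, B, 10, 10); (E, D, 10, 10); (E, E, 10, 10); (G, G, 2, 2); (G, G, 11, 11); (G, H, 11, 11); (H, G, 11, 11); (H, H, 11, 11)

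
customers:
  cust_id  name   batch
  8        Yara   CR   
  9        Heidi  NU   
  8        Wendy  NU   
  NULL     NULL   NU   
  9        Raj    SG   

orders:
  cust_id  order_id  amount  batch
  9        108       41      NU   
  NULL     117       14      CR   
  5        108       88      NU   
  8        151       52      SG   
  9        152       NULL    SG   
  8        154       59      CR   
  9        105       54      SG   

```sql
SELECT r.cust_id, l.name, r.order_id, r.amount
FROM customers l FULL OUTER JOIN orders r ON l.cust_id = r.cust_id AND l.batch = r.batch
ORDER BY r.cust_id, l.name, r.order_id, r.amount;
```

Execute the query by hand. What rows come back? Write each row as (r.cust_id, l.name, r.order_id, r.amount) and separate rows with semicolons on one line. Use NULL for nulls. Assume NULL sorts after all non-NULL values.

(5, NULL, 108, 88); (8, Yara, 154, 59); (8, NULL, 151, 52); (9, Heidi, 108, 41); (9, Raj, 105, 54); (9, Raj, 152, NULL); (NULL, Wendy, NULL, NULL); (NULL, NULL, 117, 14); (NULL, NULL, NULL, NULL)

FULL OUTER JOIN keeps every row from both sides; unmatched rows get NULL for the other side's columns.
Matching on l.cust_id = r.cust_id AND l.batch = r.batch. A NULL in a compared column never satisfies the condition.
Matched pairs: 4; unmatched l rows kept: 2; unmatched r rows kept: 3.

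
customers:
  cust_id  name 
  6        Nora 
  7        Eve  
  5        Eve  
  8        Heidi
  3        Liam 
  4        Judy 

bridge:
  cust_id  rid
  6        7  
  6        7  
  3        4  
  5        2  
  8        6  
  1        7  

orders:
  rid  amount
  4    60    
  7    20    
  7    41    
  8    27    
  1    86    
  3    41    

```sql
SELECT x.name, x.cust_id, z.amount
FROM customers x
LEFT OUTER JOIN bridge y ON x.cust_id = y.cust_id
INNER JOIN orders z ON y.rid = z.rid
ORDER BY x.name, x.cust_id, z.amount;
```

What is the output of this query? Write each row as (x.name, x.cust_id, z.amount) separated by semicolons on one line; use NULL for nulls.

(Liam, 3, 60); (Nora, 6, 20); (Nora, 6, 20); (Nora, 6, 41); (Nora, 6, 41)

Joins associate left-to-right: customers LEFT JOIN bridge on cust_id gives 7 intermediate row(s).
Then INNER JOIN `orders z` on rid: keep only rows whose y.rid appears in z.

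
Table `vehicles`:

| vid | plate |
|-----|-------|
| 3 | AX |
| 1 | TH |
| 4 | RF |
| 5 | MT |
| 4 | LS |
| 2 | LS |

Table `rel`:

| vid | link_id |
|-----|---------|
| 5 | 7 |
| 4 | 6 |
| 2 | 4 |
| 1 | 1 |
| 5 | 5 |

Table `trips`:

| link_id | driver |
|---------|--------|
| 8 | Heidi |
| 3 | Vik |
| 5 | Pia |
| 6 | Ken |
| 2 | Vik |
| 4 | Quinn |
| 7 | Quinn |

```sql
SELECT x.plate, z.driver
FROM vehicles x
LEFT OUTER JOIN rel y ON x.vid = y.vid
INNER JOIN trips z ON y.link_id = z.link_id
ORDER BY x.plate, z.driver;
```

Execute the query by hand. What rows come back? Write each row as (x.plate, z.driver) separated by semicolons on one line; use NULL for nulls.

(LS, Ken); (LS, Quinn); (MT, Pia); (MT, Quinn); (RF, Ken)

Joins associate left-to-right: vehicles LEFT JOIN rel on vid gives 7 intermediate row(s).
Then INNER JOIN `trips z` on link_id: keep only rows whose y.link_id appears in z.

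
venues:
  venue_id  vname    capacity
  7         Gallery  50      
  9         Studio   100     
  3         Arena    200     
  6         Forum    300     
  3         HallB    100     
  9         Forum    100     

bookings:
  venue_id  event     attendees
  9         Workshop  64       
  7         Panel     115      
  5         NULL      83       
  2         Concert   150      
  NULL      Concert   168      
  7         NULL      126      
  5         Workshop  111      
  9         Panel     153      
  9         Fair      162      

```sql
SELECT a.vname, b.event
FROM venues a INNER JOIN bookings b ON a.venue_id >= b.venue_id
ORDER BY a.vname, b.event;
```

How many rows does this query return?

26

INNER JOIN keeps only pairs where the ON condition holds.
Matching on a.venue_id >= b.venue_id. A NULL in a compared column never satisfies the condition.
- a[0] venue_id=7 → 5 match(es) in b → 5 row(s).
- a[1] venue_id=9 → 8 match(es) in b → 8 row(s).
- a[2] venue_id=3 → 1 match(es) in b → 1 row(s).
- a[3] venue_id=6 → 3 match(es) in b → 3 row(s).
- a[4] venue_id=3 → 1 match(es) in b → 1 row(s).
- a[5] venue_id=9 → 8 match(es) in b → 8 row(s).
Total: 26 rows.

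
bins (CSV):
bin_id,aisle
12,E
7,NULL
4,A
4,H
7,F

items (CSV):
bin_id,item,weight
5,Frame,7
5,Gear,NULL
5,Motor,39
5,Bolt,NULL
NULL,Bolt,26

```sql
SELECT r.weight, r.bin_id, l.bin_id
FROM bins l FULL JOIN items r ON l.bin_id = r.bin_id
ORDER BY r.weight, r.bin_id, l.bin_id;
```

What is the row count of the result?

10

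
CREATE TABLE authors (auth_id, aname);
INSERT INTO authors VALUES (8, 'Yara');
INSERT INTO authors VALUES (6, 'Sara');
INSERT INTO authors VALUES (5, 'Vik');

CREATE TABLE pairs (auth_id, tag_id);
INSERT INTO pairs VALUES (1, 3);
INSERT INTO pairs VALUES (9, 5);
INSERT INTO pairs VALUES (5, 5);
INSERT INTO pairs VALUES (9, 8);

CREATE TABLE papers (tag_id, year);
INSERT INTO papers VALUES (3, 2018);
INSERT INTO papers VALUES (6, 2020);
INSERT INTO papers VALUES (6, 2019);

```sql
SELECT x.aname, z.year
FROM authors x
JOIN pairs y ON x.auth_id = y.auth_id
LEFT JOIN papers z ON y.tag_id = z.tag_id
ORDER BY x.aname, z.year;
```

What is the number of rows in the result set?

Evaluate left to right. First `authors x INNER JOIN pairs y` on auth_id: 1 row(s).
Then LEFT JOIN `papers z` on tag_id: each of those 1 rows is kept; rows whose y.tag_id has no match in z get NULL for z's columns.
Result: 1 row(s).

1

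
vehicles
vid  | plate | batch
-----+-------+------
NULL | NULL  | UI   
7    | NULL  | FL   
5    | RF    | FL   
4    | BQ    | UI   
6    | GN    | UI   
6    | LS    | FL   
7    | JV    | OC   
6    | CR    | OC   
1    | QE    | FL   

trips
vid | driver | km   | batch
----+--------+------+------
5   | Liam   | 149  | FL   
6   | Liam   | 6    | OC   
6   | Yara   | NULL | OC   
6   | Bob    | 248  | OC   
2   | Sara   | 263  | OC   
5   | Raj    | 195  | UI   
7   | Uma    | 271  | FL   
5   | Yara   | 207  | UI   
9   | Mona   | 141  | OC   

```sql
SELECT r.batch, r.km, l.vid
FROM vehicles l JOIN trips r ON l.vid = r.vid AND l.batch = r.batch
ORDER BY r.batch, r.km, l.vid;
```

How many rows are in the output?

5

INNER JOIN keeps only pairs where the ON condition holds.
Matching on l.vid = r.vid AND l.batch = r.batch. A NULL in a compared column never satisfies the condition.
- l (vid=NULL, batch=UI) has no partner → excluded.
- l (vid=7, batch=FL) pairs with 1 row(s) of r.
- l (vid=5, batch=FL) pairs with 1 row(s) of r.
- l (vid=4, batch=UI) has no partner → excluded.
- l (vid=6, batch=UI) has no partner → excluded.
- l (vid=6, batch=FL) has no partner → excluded.
- l (vid=7, batch=OC) has no partner → excluded.
- l (vid=6, batch=OC) pairs with 3 row(s) of r.
- l (vid=1, batch=FL) has no partner → excluded.
Total: 5 rows.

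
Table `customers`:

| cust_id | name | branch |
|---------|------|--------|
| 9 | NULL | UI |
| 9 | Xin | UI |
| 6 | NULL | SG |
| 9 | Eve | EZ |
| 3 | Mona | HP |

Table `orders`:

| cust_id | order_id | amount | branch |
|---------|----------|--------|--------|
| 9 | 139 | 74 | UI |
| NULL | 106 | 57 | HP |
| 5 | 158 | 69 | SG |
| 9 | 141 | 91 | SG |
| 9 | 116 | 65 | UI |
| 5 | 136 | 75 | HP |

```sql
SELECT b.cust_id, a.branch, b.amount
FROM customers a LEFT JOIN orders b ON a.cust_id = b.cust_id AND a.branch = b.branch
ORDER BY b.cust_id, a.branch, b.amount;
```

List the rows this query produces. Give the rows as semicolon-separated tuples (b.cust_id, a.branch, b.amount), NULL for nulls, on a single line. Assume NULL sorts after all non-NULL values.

(9, UI, 65); (9, UI, 65); (9, UI, 74); (9, UI, 74); (NULL, EZ, NULL); (NULL, HP, NULL); (NULL, SG, NULL)

LEFT JOIN keeps every row from `customers`; unmatched rows get NULL for `orders`'s columns.
Matching on a.cust_id = b.cust_id AND a.branch = b.branch. A NULL in a compared column never satisfies the condition.
- a (cust_id=9, branch=UI) pairs with 2 row(s) of b.
- a (cust_id=9, branch=UI) pairs with 2 row(s) of b.
- a (cust_id=6, branch=SG) has no partner → padded with NULL.
- a (cust_id=9, branch=EZ) has no partner → padded with NULL.
- a (cust_id=3, branch=HP) has no partner → padded with NULL.
After projecting and ordering:
b.cust_id | a.branch | b.amount
9 | UI | 65
9 | UI | 65
9 | UI | 74
9 | UI | 74
NULL | EZ | NULL
NULL | HP | NULL
NULL | SG | NULL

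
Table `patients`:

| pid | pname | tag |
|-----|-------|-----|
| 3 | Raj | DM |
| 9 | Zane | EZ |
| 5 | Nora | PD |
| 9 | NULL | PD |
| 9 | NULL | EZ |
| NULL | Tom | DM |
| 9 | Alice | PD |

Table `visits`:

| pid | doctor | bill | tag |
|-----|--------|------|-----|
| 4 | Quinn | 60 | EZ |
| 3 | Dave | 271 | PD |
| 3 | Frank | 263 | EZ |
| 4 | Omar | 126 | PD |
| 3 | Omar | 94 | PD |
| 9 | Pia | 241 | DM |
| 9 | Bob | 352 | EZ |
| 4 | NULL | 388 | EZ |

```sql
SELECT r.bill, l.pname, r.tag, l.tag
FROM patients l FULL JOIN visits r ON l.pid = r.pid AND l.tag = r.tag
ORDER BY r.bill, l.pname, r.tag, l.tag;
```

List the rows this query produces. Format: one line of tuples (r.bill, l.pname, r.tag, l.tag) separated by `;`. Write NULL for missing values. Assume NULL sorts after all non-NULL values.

(60, NULL, EZ, NULL); (94, NULL, PD, NULL); (126, NULL, PD, NULL); (241, NULL, DM, NULL); (263, NULL, EZ, NULL); (271, NULL, PD, NULL); (352, Zane, EZ, EZ); (352, NULL, EZ, EZ); (388, NULL, EZ, NULL); (NULL, Alice, NULL, PD); (NULL, Nora, NULL, PD); (NULL, Raj, NULL, DM); (NULL, Tom, NULL, DM); (NULL, NULL, NULL, PD)

FULL OUTER JOIN keeps every row from both sides; unmatched rows get NULL for the other side's columns.
Matching on l.pid = r.pid AND l.tag = r.tag. A NULL in a compared column never satisfies the condition.
- l (pid=3, tag=DM) has no partner → padded with NULL.
- l (pid=9, tag=EZ) pairs with 1 row(s) of r.
- l (pid=5, tag=PD) has no partner → padded with NULL.
- l (pid=9, tag=PD) has no partner → padded with NULL.
- l (pid=9, tag=EZ) pairs with 1 row(s) of r.
- l (pid=NULL, tag=DM) has no partner → padded with NULL.
- l (pid=9, tag=PD) has no partner → padded with NULL.
- 7 r row(s) had no l match → kept, l columns NULL.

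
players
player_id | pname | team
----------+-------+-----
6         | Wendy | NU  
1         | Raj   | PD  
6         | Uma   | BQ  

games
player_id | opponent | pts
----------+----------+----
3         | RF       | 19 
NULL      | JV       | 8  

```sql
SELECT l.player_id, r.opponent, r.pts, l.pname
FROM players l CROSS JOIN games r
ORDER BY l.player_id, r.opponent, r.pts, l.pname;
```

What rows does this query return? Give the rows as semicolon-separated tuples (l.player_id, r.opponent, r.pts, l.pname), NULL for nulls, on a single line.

CROSS JOIN pairs every row of `players` with every row of `games`: 3 × 2 = 6 rows.
After projecting and ordering:
l.player_id | r.opponent | r.pts | l.pname
1 | JV | 8 | Raj
1 | RF | 19 | Raj
6 | JV | 8 | Uma
6 | JV | 8 | Wendy
6 | RF | 19 | Uma
6 | RF | 19 | Wendy

(1, JV, 8, Raj); (1, RF, 19, Raj); (6, JV, 8, Uma); (6, JV, 8, Wendy); (6, RF, 19, Uma); (6, RF, 19, Wendy)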